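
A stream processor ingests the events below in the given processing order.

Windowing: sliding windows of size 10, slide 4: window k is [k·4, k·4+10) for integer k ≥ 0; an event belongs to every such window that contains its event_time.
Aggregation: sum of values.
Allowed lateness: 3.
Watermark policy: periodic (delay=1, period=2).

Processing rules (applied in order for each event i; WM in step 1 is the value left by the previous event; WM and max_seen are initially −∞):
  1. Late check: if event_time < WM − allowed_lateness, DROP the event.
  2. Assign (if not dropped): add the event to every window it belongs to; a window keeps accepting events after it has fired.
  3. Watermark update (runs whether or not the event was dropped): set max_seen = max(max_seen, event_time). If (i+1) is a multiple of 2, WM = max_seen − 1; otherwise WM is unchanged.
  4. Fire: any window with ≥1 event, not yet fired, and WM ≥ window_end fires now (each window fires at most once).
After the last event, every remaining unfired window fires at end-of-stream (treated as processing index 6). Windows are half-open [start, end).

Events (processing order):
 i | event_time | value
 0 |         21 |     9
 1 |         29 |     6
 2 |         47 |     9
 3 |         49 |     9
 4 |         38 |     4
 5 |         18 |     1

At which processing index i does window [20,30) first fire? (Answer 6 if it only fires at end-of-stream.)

3

i=0 t=21 v=9: → [20,30),[16,26),[12,22); WM=−∞
i=1 t=29 v=6: → [28,38),[24,34),[20,30); WM=28; [12,22) fires=9 [16,26) fires=9
i=2 t=47 v=9: → [44,54),[40,50); WM=28
i=3 t=49 v=9: → [48,58),[44,54),[40,50); WM=48; [20,30) fires=15 [24,34) fires=6 [28,38) fires=6
i=4 t=38 v=4: DROP (t<48-3); WM=48
i=5 t=18 v=1: DROP (t<48-3); WM=48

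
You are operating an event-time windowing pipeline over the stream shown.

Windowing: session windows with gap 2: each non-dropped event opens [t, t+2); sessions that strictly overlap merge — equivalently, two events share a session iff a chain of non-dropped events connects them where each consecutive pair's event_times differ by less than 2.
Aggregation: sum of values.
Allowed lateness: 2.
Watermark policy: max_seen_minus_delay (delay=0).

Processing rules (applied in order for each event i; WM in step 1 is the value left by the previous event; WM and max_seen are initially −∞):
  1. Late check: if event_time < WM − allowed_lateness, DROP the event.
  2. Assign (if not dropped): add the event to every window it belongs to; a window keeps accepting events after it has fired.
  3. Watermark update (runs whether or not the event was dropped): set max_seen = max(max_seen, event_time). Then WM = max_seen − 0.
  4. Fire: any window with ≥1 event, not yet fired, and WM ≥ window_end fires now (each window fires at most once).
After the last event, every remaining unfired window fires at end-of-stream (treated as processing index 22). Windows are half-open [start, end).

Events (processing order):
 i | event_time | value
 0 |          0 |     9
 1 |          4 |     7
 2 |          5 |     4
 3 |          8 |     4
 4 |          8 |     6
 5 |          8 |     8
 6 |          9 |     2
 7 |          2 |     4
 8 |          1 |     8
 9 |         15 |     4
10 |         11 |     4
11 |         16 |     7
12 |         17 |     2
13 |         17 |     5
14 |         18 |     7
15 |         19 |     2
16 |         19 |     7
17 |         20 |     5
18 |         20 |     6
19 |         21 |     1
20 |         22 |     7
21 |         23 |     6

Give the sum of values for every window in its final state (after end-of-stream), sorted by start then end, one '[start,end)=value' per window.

[0,2)=9 [4,7)=11 [8,11)=20 [15,25)=59

i=0 t=0 v=9: → [0,2); WM=0
i=1 t=4 v=7: → [4,6); WM=4
i=2 t=5 v=4: → [4,7); WM=5
i=3 t=8 v=4: → [8,10); WM=8
i=4 t=8 v=6: → [8,10); WM=8
i=5 t=8 v=8: → [8,10); WM=8
i=6 t=9 v=2: → [8,11); WM=9
i=7 t=2 v=4: DROP (t<9-2); WM=9
i=8 t=1 v=8: DROP (t<9-2); WM=9
i=9 t=15 v=4: → [15,17); WM=15
i=10 t=11 v=4: DROP (t<15-2); WM=15
i=11 t=16 v=7: → [15,18); WM=16
i=12 t=17 v=2: → [15,19); WM=17
i=13 t=17 v=5: → [15,19); WM=17
i=14 t=18 v=7: → [15,20); WM=18
i=15 t=19 v=2: → [15,21); WM=19
i=16 t=19 v=7: → [15,21); WM=19
i=17 t=20 v=5: → [15,22); WM=20
i=18 t=20 v=6: → [15,22); WM=20
i=19 t=21 v=1: → [15,23); WM=21
i=20 t=22 v=7: → [15,24); WM=22
i=21 t=23 v=6: → [15,25); WM=23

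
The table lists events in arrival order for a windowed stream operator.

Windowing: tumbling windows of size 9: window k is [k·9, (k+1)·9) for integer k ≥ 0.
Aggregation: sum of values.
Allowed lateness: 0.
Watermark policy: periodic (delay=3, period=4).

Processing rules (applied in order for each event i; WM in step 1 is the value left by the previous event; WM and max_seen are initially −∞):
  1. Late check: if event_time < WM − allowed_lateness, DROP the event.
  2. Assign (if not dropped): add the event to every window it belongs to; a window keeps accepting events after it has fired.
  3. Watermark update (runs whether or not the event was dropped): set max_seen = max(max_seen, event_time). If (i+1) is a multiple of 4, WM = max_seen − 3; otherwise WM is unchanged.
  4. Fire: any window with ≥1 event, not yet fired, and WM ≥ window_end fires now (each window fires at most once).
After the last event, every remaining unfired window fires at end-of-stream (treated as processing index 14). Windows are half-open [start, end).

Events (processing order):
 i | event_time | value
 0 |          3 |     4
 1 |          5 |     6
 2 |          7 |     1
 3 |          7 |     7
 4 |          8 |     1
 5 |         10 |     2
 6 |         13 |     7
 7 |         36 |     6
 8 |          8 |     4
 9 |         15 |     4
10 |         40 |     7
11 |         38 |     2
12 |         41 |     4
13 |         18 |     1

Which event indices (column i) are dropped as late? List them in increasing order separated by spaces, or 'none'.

i=0 t=3 v=4: → [0,9); WM=−∞
i=1 t=5 v=6: → [0,9); WM=−∞
i=2 t=7 v=1: → [0,9); WM=−∞
i=3 t=7 v=7: → [0,9); WM=4
i=4 t=8 v=1: → [0,9); WM=4
i=5 t=10 v=2: → [9,18); WM=4
i=6 t=13 v=7: → [9,18); WM=4
i=7 t=36 v=6: → [36,45); WM=33; [0,9) fires=19 [9,18) fires=9
i=8 t=8 v=4: DROP (t<33-0); WM=33
i=9 t=15 v=4: DROP (t<33-0); WM=33
i=10 t=40 v=7: → [36,45); WM=33
i=11 t=38 v=2: → [36,45); WM=37
i=12 t=41 v=4: → [36,45); WM=37
i=13 t=18 v=1: DROP (t<37-0); WM=37

8 9 13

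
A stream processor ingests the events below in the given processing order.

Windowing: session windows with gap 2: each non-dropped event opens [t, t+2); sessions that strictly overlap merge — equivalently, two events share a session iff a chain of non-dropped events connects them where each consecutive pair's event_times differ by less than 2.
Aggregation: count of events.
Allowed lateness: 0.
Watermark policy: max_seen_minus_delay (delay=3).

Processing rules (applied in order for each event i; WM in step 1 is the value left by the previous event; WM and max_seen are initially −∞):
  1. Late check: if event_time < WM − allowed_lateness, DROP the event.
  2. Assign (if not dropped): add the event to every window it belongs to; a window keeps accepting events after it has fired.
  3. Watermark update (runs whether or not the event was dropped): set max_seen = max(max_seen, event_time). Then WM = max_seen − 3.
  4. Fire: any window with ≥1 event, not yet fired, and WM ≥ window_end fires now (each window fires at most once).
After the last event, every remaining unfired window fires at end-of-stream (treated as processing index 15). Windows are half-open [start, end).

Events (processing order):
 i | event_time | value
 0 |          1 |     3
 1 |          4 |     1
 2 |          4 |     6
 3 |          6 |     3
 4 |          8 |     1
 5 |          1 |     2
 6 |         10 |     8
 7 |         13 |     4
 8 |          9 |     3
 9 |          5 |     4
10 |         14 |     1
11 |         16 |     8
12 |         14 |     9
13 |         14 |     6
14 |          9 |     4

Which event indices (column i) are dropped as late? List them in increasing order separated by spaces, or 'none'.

5 8 9 14

i=0 t=1 v=3: → [1,3); WM=-2
i=1 t=4 v=1: → [4,6); WM=1
i=2 t=4 v=6: → [4,6); WM=1
i=3 t=6 v=3: → [6,8); WM=3
i=4 t=8 v=1: → [8,10); WM=5
i=5 t=1 v=2: DROP (t<5-0); WM=5
i=6 t=10 v=8: → [10,12); WM=7
i=7 t=13 v=4: → [13,15); WM=10
i=8 t=9 v=3: DROP (t<10-0); WM=10
i=9 t=5 v=4: DROP (t<10-0); WM=10
i=10 t=14 v=1: → [13,16); WM=11
i=11 t=16 v=8: → [16,18); WM=13
i=12 t=14 v=9: → [13,16); WM=13
i=13 t=14 v=6: → [13,16); WM=13
i=14 t=9 v=4: DROP (t<13-0); WM=13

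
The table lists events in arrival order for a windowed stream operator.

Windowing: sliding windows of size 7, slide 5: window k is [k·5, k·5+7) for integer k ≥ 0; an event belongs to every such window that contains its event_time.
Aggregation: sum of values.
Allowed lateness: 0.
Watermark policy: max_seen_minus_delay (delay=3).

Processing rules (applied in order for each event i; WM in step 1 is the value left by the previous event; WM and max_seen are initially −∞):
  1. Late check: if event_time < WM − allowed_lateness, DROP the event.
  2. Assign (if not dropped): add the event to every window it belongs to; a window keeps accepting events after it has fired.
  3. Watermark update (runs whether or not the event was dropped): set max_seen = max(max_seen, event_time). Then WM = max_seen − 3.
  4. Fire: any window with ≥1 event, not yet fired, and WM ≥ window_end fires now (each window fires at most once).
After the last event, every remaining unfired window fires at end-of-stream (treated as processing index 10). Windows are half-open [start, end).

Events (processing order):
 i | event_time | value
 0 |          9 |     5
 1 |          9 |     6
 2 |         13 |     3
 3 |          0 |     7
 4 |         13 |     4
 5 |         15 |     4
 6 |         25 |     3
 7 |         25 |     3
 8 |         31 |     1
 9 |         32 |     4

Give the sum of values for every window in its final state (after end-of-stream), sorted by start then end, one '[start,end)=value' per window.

[5,12)=11 [10,17)=11 [15,22)=4 [20,27)=6 [25,32)=7 [30,37)=5

i=0 t=9 v=5: → [5,12); WM=6
i=1 t=9 v=6: → [5,12); WM=6
i=2 t=13 v=3: → [10,17); WM=10
i=3 t=0 v=7: DROP (t<10-0); WM=10
i=4 t=13 v=4: → [10,17); WM=10
i=5 t=15 v=4: → [15,22),[10,17); WM=12; [5,12) fires=11
i=6 t=25 v=3: → [25,32),[20,27); WM=22; [10,17) fires=11 [15,22) fires=4
i=7 t=25 v=3: → [25,32),[20,27); WM=22
i=8 t=31 v=1: → [30,37),[25,32); WM=28; [20,27) fires=6
i=9 t=32 v=4: → [30,37); WM=29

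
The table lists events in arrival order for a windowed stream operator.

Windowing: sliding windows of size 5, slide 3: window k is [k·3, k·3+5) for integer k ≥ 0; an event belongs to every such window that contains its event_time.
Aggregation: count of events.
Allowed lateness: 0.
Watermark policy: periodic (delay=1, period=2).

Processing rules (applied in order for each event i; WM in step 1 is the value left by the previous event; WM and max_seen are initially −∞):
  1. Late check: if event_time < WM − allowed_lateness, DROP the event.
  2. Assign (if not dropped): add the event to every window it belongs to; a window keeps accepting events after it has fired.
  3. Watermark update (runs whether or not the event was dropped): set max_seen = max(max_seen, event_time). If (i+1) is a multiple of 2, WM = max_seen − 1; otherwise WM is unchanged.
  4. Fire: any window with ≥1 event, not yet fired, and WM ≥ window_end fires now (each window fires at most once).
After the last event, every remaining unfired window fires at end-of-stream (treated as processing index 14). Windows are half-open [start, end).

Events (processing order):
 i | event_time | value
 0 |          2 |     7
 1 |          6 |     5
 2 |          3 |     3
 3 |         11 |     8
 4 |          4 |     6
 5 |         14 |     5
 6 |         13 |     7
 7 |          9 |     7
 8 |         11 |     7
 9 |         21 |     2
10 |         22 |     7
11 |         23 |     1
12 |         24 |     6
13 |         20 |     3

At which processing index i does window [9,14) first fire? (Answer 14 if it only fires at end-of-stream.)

i=0 t=2 v=7: → [0,5); WM=−∞
i=1 t=6 v=5: → [6,11),[3,8); WM=5; [0,5) fires=1
i=2 t=3 v=3: DROP (t<5-0); WM=5
i=3 t=11 v=8: → [9,14); WM=10; [3,8) fires=1
i=4 t=4 v=6: DROP (t<10-0); WM=10
i=5 t=14 v=5: → [12,17); WM=13; [6,11) fires=1
i=6 t=13 v=7: → [12,17),[9,14); WM=13
i=7 t=9 v=7: DROP (t<13-0); WM=13
i=8 t=11 v=7: DROP (t<13-0); WM=13
i=9 t=21 v=2: → [21,26),[18,23); WM=20; [9,14) fires=2 [12,17) fires=2
i=10 t=22 v=7: → [21,26),[18,23); WM=20
i=11 t=23 v=1: → [21,26); WM=22
i=12 t=24 v=6: → [24,29),[21,26); WM=22
i=13 t=20 v=3: DROP (t<22-0); WM=23; [18,23) fires=2

9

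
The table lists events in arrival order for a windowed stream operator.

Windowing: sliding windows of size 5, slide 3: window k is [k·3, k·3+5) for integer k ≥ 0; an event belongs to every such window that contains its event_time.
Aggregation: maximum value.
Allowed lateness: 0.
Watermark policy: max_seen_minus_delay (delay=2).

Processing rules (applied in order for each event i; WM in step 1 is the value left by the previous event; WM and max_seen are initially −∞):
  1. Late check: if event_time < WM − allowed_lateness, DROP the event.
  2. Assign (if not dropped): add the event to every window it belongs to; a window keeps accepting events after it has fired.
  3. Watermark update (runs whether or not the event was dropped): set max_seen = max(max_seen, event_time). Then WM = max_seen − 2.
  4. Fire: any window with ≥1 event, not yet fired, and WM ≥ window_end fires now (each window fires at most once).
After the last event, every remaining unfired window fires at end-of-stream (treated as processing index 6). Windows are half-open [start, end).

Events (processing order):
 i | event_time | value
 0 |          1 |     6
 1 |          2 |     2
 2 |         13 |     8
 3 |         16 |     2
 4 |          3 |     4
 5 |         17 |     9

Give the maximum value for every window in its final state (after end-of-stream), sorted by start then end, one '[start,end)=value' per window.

[0,5)=6 [9,14)=8 [12,17)=8 [15,20)=9

i=0 t=1 v=6: → [0,5); WM=-1
i=1 t=2 v=2: → [0,5); WM=0
i=2 t=13 v=8: → [12,17),[9,14); WM=11; [0,5) fires=6
i=3 t=16 v=2: → [15,20),[12,17); WM=14; [9,14) fires=8
i=4 t=3 v=4: DROP (t<14-0); WM=14
i=5 t=17 v=9: → [15,20); WM=15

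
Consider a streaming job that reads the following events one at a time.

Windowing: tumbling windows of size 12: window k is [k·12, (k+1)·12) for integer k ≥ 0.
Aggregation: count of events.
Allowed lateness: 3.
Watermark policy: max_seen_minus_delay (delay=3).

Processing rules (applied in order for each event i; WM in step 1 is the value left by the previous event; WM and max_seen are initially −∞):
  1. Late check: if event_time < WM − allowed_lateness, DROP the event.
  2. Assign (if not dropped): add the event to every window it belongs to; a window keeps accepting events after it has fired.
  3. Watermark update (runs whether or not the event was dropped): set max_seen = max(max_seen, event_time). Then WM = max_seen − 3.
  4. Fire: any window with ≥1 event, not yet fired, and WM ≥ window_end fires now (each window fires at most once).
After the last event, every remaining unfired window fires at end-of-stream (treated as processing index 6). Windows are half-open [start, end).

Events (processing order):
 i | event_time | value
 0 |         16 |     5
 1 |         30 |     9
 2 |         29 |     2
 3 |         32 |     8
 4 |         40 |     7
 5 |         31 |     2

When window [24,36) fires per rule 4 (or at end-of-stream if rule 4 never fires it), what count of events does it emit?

i=0 t=16 v=5: → [12,24); WM=13
i=1 t=30 v=9: → [24,36); WM=27; [12,24) fires=1
i=2 t=29 v=2: → [24,36); WM=27
i=3 t=32 v=8: → [24,36); WM=29
i=4 t=40 v=7: → [36,48); WM=37; [24,36) fires=3
i=5 t=31 v=2: DROP (t<37-3); WM=37

3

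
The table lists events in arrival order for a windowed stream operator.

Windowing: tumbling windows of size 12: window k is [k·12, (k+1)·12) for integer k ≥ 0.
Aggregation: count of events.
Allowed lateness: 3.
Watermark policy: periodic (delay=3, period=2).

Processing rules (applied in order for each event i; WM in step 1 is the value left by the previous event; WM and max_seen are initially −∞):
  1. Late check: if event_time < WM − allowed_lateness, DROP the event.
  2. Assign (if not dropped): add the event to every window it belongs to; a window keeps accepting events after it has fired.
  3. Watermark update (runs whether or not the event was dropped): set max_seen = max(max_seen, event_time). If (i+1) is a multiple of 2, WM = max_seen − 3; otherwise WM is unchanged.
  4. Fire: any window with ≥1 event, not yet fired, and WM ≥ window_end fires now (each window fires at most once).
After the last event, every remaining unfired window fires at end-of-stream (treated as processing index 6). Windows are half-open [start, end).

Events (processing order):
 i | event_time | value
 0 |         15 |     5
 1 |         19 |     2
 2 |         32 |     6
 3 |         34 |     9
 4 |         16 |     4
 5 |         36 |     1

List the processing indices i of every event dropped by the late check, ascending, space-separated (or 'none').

4

i=0 t=15 v=5: → [12,24); WM=−∞
i=1 t=19 v=2: → [12,24); WM=16
i=2 t=32 v=6: → [24,36); WM=16
i=3 t=34 v=9: → [24,36); WM=31; [12,24) fires=2
i=4 t=16 v=4: DROP (t<31-3); WM=31
i=5 t=36 v=1: → [36,48); WM=33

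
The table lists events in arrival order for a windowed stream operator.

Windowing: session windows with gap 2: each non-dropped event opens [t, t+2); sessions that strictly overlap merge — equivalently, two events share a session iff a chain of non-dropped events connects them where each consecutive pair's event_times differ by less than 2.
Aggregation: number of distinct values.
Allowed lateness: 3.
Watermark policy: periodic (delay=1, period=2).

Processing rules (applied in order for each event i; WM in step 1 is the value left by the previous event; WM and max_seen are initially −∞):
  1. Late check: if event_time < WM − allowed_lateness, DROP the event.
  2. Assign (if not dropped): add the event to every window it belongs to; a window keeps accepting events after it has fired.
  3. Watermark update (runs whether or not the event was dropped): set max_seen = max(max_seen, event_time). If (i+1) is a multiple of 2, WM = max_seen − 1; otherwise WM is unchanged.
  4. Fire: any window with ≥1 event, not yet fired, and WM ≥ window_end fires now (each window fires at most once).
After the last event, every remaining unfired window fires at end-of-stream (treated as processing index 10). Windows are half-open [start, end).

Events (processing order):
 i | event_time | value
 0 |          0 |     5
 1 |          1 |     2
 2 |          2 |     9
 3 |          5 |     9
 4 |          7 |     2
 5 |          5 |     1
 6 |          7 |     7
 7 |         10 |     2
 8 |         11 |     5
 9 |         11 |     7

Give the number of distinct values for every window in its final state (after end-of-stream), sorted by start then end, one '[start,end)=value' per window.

[0,4)=3 [5,7)=2 [7,9)=2 [10,13)=3

i=0 t=0 v=5: → [0,2); WM=−∞
i=1 t=1 v=2: → [0,3); WM=0
i=2 t=2 v=9: → [0,4); WM=0
i=3 t=5 v=9: → [5,7); WM=4
i=4 t=7 v=2: → [7,9); WM=4
i=5 t=5 v=1: → [5,7); WM=6
i=6 t=7 v=7: → [7,9); WM=6
i=7 t=10 v=2: → [10,12); WM=9
i=8 t=11 v=5: → [10,13); WM=9
i=9 t=11 v=7: → [10,13); WM=10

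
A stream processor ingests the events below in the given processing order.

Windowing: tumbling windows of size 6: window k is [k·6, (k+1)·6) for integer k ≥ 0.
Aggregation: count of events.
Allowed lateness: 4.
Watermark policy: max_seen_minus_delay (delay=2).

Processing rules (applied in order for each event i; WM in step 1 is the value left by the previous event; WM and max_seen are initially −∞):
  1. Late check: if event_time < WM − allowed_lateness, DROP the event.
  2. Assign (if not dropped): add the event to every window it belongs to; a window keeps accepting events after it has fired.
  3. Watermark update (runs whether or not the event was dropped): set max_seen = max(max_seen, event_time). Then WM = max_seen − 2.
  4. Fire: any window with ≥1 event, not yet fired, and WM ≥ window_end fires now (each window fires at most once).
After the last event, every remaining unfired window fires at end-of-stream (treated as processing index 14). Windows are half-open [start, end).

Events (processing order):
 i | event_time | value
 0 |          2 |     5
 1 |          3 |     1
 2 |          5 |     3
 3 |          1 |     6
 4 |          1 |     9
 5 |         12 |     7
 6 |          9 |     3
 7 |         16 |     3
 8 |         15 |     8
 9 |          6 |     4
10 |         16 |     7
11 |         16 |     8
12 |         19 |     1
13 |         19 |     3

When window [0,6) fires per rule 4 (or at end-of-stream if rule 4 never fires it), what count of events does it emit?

5

i=0 t=2 v=5: → [0,6); WM=0
i=1 t=3 v=1: → [0,6); WM=1
i=2 t=5 v=3: → [0,6); WM=3
i=3 t=1 v=6: → [0,6); WM=3
i=4 t=1 v=9: → [0,6); WM=3
i=5 t=12 v=7: → [12,18); WM=10; [0,6) fires=5
i=6 t=9 v=3: → [6,12); WM=10
i=7 t=16 v=3: → [12,18); WM=14; [6,12) fires=1
i=8 t=15 v=8: → [12,18); WM=14
i=9 t=6 v=4: DROP (t<14-4); WM=14
i=10 t=16 v=7: → [12,18); WM=14
i=11 t=16 v=8: → [12,18); WM=14
i=12 t=19 v=1: → [18,24); WM=17
i=13 t=19 v=3: → [18,24); WM=17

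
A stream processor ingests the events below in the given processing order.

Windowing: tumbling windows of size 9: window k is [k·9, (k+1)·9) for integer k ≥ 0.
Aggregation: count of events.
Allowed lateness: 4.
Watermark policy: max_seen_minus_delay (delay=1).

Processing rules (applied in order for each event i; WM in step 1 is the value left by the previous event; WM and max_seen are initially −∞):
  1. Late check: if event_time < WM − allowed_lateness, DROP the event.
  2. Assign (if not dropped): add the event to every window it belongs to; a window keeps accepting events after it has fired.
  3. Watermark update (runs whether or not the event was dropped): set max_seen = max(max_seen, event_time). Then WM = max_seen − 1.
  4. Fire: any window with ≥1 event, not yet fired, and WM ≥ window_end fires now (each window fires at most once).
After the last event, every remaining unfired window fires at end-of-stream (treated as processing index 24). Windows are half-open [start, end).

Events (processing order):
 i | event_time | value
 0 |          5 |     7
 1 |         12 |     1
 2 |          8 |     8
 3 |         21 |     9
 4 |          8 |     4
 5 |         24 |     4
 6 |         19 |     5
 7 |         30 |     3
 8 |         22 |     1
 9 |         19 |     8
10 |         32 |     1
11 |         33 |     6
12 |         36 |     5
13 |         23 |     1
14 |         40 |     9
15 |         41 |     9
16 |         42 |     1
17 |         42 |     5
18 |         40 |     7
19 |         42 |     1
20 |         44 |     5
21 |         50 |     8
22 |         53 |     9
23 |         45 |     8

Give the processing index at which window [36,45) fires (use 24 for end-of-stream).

i=0 t=5 v=7: → [0,9); WM=4
i=1 t=12 v=1: → [9,18); WM=11; [0,9) fires=1
i=2 t=8 v=8: → [0,9); WM=11
i=3 t=21 v=9: → [18,27); WM=20; [9,18) fires=1
i=4 t=8 v=4: DROP (t<20-4); WM=20
i=5 t=24 v=4: → [18,27); WM=23
i=6 t=19 v=5: → [18,27); WM=23
i=7 t=30 v=3: → [27,36); WM=29; [18,27) fires=3
i=8 t=22 v=1: DROP (t<29-4); WM=29
i=9 t=19 v=8: DROP (t<29-4); WM=29
i=10 t=32 v=1: → [27,36); WM=31
i=11 t=33 v=6: → [27,36); WM=32
i=12 t=36 v=5: → [36,45); WM=35
i=13 t=23 v=1: DROP (t<35-4); WM=35
i=14 t=40 v=9: → [36,45); WM=39; [27,36) fires=3
i=15 t=41 v=9: → [36,45); WM=40
i=16 t=42 v=1: → [36,45); WM=41
i=17 t=42 v=5: → [36,45); WM=41
i=18 t=40 v=7: → [36,45); WM=41
i=19 t=42 v=1: → [36,45); WM=41
i=20 t=44 v=5: → [36,45); WM=43
i=21 t=50 v=8: → [45,54); WM=49; [36,45) fires=8
i=22 t=53 v=9: → [45,54); WM=52
i=23 t=45 v=8: DROP (t<52-4); WM=52

21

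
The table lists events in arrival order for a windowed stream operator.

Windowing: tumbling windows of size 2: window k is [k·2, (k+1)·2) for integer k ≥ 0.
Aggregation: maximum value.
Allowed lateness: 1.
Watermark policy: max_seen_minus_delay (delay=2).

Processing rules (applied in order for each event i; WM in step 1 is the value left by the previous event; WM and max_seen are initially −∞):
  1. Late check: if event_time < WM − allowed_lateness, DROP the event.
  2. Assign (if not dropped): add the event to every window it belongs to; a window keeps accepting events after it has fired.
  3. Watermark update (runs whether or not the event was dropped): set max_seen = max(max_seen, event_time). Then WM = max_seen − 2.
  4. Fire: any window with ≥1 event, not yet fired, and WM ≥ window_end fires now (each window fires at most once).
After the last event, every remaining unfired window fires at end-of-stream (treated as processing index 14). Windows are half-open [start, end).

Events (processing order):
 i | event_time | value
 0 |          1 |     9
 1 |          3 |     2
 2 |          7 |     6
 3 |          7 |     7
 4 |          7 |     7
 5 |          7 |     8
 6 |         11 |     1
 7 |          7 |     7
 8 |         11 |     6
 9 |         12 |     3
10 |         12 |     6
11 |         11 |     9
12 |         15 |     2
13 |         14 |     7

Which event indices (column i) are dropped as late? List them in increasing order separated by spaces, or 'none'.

7

i=0 t=1 v=9: → [0,2); WM=-1
i=1 t=3 v=2: → [2,4); WM=1
i=2 t=7 v=6: → [6,8); WM=5; [0,2) fires=9 [2,4) fires=2
i=3 t=7 v=7: → [6,8); WM=5
i=4 t=7 v=7: → [6,8); WM=5
i=5 t=7 v=8: → [6,8); WM=5
i=6 t=11 v=1: → [10,12); WM=9; [6,8) fires=8
i=7 t=7 v=7: DROP (t<9-1); WM=9
i=8 t=11 v=6: → [10,12); WM=9
i=9 t=12 v=3: → [12,14); WM=10
i=10 t=12 v=6: → [12,14); WM=10
i=11 t=11 v=9: → [10,12); WM=10
i=12 t=15 v=2: → [14,16); WM=13; [10,12) fires=9
i=13 t=14 v=7: → [14,16); WM=13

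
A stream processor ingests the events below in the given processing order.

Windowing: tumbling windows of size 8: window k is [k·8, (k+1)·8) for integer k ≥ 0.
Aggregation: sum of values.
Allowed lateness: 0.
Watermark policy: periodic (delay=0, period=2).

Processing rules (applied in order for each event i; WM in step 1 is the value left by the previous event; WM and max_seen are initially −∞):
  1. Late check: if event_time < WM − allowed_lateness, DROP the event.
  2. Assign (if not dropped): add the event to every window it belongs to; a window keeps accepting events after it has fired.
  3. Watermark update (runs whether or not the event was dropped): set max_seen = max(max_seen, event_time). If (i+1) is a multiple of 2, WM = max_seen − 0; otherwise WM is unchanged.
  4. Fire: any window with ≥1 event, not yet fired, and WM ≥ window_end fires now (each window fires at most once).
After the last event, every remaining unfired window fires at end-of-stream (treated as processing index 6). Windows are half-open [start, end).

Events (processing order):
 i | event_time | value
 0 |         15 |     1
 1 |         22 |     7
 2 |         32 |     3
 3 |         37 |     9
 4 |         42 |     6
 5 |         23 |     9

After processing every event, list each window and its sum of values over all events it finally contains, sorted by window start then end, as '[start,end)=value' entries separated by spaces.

[8,16)=1 [16,24)=7 [32,40)=12 [40,48)=6

i=0 t=15 v=1: → [8,16); WM=−∞
i=1 t=22 v=7: → [16,24); WM=22; [8,16) fires=1
i=2 t=32 v=3: → [32,40); WM=22
i=3 t=37 v=9: → [32,40); WM=37; [16,24) fires=7
i=4 t=42 v=6: → [40,48); WM=37
i=5 t=23 v=9: DROP (t<37-0); WM=42; [32,40) fires=12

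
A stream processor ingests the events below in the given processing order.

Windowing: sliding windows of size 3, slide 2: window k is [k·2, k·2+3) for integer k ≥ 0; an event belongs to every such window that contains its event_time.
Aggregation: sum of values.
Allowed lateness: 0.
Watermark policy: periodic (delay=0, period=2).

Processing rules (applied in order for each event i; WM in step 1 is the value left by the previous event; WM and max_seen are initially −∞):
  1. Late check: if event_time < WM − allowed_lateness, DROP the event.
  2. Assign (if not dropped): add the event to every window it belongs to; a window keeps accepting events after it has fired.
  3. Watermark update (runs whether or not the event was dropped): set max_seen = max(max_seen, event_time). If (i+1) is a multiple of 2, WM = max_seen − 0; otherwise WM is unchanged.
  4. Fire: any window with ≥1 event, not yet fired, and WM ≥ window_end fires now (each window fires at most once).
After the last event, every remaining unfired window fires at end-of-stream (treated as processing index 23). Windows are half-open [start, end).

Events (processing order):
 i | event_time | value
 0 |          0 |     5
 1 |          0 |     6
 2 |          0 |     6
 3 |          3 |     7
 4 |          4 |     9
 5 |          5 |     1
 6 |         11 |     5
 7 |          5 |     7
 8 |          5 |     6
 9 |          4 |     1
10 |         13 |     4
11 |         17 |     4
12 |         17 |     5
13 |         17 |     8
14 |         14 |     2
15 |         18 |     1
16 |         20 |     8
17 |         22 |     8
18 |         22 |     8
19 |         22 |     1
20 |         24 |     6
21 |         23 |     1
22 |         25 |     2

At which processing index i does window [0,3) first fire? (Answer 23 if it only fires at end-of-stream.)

3

i=0 t=0 v=5: → [0,3); WM=−∞
i=1 t=0 v=6: → [0,3); WM=0
i=2 t=0 v=6: → [0,3); WM=0
i=3 t=3 v=7: → [2,5); WM=3; [0,3) fires=17
i=4 t=4 v=9: → [4,7),[2,5); WM=3
i=5 t=5 v=1: → [4,7); WM=5; [2,5) fires=16
i=6 t=11 v=5: → [10,13); WM=5
i=7 t=5 v=7: → [4,7); WM=11; [4,7) fires=17
i=8 t=5 v=6: DROP (t<11-0); WM=11
i=9 t=4 v=1: DROP (t<11-0); WM=11
i=10 t=13 v=4: → [12,15); WM=11
i=11 t=17 v=4: → [16,19); WM=17; [10,13) fires=5 [12,15) fires=4
i=12 t=17 v=5: → [16,19); WM=17
i=13 t=17 v=8: → [16,19); WM=17
i=14 t=14 v=2: DROP (t<17-0); WM=17
i=15 t=18 v=1: → [18,21),[16,19); WM=18
i=16 t=20 v=8: → [20,23),[18,21); WM=18
i=17 t=22 v=8: → [22,25),[20,23); WM=22; [16,19) fires=18 [18,21) fires=9
i=18 t=22 v=8: → [22,25),[20,23); WM=22
i=19 t=22 v=1: → [22,25),[20,23); WM=22
i=20 t=24 v=6: → [24,27),[22,25); WM=22
i=21 t=23 v=1: → [22,25); WM=24; [20,23) fires=25
i=22 t=25 v=2: → [24,27); WM=24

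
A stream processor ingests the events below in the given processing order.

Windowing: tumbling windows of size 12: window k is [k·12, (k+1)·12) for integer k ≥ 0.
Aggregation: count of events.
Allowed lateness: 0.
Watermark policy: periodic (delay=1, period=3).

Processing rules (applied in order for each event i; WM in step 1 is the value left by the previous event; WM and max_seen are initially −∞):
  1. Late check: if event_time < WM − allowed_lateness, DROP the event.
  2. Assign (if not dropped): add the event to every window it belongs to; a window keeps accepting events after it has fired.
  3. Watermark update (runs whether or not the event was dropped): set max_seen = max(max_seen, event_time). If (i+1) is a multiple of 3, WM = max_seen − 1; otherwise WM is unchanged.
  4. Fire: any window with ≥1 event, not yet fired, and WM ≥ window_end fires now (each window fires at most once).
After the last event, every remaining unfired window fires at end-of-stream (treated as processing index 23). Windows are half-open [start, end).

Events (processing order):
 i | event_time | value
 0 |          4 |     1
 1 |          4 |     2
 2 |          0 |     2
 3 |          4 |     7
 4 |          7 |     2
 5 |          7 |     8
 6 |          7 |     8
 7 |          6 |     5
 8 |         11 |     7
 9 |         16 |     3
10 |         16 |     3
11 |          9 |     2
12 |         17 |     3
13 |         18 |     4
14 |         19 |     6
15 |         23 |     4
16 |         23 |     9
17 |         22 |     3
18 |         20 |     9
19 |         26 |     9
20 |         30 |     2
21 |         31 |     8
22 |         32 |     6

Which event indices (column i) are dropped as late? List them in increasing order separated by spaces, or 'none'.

11 18

i=0 t=4 v=1: → [0,12); WM=−∞
i=1 t=4 v=2: → [0,12); WM=−∞
i=2 t=0 v=2: → [0,12); WM=3
i=3 t=4 v=7: → [0,12); WM=3
i=4 t=7 v=2: → [0,12); WM=3
i=5 t=7 v=8: → [0,12); WM=6
i=6 t=7 v=8: → [0,12); WM=6
i=7 t=6 v=5: → [0,12); WM=6
i=8 t=11 v=7: → [0,12); WM=10
i=9 t=16 v=3: → [12,24); WM=10
i=10 t=16 v=3: → [12,24); WM=10
i=11 t=9 v=2: DROP (t<10-0); WM=15; [0,12) fires=9
i=12 t=17 v=3: → [12,24); WM=15
i=13 t=18 v=4: → [12,24); WM=15
i=14 t=19 v=6: → [12,24); WM=18
i=15 t=23 v=4: → [12,24); WM=18
i=16 t=23 v=9: → [12,24); WM=18
i=17 t=22 v=3: → [12,24); WM=22
i=18 t=20 v=9: DROP (t<22-0); WM=22
i=19 t=26 v=9: → [24,36); WM=22
i=20 t=30 v=2: → [24,36); WM=29; [12,24) fires=8
i=21 t=31 v=8: → [24,36); WM=29
i=22 t=32 v=6: → [24,36); WM=29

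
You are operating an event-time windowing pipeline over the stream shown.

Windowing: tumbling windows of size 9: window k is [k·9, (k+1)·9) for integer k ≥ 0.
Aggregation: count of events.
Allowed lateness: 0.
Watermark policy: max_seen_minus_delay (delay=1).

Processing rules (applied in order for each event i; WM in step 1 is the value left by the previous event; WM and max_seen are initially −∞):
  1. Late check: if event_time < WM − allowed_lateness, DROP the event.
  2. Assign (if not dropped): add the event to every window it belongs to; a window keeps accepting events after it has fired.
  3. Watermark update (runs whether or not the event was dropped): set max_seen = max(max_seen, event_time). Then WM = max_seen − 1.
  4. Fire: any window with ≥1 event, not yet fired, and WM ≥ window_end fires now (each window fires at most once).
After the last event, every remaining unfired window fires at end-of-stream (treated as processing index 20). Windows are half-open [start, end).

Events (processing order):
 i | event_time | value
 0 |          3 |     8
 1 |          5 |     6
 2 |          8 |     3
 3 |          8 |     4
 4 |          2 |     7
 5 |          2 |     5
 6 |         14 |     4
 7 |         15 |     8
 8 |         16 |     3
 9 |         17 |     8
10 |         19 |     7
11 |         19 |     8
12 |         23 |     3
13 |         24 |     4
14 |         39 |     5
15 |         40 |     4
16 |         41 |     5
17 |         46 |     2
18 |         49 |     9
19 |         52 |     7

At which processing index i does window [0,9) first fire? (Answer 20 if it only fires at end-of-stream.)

i=0 t=3 v=8: → [0,9); WM=2
i=1 t=5 v=6: → [0,9); WM=4
i=2 t=8 v=3: → [0,9); WM=7
i=3 t=8 v=4: → [0,9); WM=7
i=4 t=2 v=7: DROP (t<7-0); WM=7
i=5 t=2 v=5: DROP (t<7-0); WM=7
i=6 t=14 v=4: → [9,18); WM=13; [0,9) fires=4
i=7 t=15 v=8: → [9,18); WM=14
i=8 t=16 v=3: → [9,18); WM=15
i=9 t=17 v=8: → [9,18); WM=16
i=10 t=19 v=7: → [18,27); WM=18; [9,18) fires=4
i=11 t=19 v=8: → [18,27); WM=18
i=12 t=23 v=3: → [18,27); WM=22
i=13 t=24 v=4: → [18,27); WM=23
i=14 t=39 v=5: → [36,45); WM=38; [18,27) fires=4
i=15 t=40 v=4: → [36,45); WM=39
i=16 t=41 v=5: → [36,45); WM=40
i=17 t=46 v=2: → [45,54); WM=45; [36,45) fires=3
i=18 t=49 v=9: → [45,54); WM=48
i=19 t=52 v=7: → [45,54); WM=51

6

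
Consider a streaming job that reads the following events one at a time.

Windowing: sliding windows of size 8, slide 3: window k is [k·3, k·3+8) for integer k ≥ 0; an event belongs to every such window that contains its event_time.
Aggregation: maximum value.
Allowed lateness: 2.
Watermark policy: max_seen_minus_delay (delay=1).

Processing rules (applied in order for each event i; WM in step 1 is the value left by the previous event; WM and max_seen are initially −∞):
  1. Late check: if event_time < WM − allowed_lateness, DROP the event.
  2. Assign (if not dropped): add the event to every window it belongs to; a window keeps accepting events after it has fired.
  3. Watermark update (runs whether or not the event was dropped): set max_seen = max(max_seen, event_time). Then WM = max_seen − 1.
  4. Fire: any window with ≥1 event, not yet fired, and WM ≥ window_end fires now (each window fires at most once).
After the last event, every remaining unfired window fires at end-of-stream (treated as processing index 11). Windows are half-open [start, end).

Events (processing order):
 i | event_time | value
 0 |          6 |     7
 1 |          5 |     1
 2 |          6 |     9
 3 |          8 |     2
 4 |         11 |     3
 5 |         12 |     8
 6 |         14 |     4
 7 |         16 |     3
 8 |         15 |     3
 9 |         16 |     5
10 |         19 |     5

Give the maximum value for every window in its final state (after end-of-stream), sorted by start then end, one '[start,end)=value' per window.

i=0 t=6 v=7: → [6,14),[3,11),[0,8); WM=5
i=1 t=5 v=1: → [3,11),[0,8); WM=5
i=2 t=6 v=9: → [6,14),[3,11),[0,8); WM=5
i=3 t=8 v=2: → [6,14),[3,11); WM=7
i=4 t=11 v=3: → [9,17),[6,14); WM=10; [0,8) fires=9
i=5 t=12 v=8: → [12,20),[9,17),[6,14); WM=11; [3,11) fires=9
i=6 t=14 v=4: → [12,20),[9,17); WM=13
i=7 t=16 v=3: → [15,23),[12,20),[9,17); WM=15; [6,14) fires=9
i=8 t=15 v=3: → [15,23),[12,20),[9,17); WM=15
i=9 t=16 v=5: → [15,23),[12,20),[9,17); WM=15
i=10 t=19 v=5: → [18,26),[15,23),[12,20); WM=18; [9,17) fires=8

[0,8)=9 [3,11)=9 [6,14)=9 [9,17)=8 [12,20)=8 [15,23)=5 [18,26)=5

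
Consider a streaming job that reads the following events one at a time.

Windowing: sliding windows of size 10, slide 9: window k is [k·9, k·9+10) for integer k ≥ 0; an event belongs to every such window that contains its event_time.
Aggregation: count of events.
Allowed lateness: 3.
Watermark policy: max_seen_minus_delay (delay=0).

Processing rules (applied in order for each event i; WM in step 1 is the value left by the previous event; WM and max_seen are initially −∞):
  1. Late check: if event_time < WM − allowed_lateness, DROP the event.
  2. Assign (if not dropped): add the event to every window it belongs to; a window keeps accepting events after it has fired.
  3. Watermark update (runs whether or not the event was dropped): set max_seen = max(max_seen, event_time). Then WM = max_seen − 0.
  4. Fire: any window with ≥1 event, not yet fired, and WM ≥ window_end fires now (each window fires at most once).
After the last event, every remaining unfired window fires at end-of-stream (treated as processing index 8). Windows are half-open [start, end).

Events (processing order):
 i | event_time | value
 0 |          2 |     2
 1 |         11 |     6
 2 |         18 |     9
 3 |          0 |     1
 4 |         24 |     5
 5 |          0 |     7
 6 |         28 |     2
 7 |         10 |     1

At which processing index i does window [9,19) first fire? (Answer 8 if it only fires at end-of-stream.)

4

i=0 t=2 v=2: → [0,10); WM=2
i=1 t=11 v=6: → [9,19); WM=11; [0,10) fires=1
i=2 t=18 v=9: → [18,28),[9,19); WM=18
i=3 t=0 v=1: DROP (t<18-3); WM=18
i=4 t=24 v=5: → [18,28); WM=24; [9,19) fires=2
i=5 t=0 v=7: DROP (t<24-3); WM=24
i=6 t=28 v=2: → [27,37); WM=28; [18,28) fires=2
i=7 t=10 v=1: DROP (t<28-3); WM=28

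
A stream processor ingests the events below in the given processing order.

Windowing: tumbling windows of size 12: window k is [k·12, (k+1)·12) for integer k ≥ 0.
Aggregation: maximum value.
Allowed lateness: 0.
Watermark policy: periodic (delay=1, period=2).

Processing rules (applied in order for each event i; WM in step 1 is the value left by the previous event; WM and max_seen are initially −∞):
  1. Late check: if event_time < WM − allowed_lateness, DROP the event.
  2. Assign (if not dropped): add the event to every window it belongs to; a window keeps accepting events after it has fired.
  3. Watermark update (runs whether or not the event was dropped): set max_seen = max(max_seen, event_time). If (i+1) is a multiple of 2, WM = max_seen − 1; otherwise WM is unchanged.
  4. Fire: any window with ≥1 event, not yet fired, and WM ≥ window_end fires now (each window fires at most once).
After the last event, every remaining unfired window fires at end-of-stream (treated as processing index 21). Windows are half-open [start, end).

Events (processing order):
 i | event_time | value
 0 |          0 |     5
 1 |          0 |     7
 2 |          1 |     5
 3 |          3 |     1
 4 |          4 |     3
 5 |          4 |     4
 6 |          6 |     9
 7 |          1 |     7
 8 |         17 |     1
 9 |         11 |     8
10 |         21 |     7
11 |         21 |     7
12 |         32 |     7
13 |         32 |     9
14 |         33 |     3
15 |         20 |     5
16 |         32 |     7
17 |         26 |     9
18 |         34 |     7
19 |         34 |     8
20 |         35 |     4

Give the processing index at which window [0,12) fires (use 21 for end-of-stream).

9

i=0 t=0 v=5: → [0,12); WM=−∞
i=1 t=0 v=7: → [0,12); WM=-1
i=2 t=1 v=5: → [0,12); WM=-1
i=3 t=3 v=1: → [0,12); WM=2
i=4 t=4 v=3: → [0,12); WM=2
i=5 t=4 v=4: → [0,12); WM=3
i=6 t=6 v=9: → [0,12); WM=3
i=7 t=1 v=7: DROP (t<3-0); WM=5
i=8 t=17 v=1: → [12,24); WM=5
i=9 t=11 v=8: → [0,12); WM=16; [0,12) fires=9
i=10 t=21 v=7: → [12,24); WM=16
i=11 t=21 v=7: → [12,24); WM=20
i=12 t=32 v=7: → [24,36); WM=20
i=13 t=32 v=9: → [24,36); WM=31; [12,24) fires=7
i=14 t=33 v=3: → [24,36); WM=31
i=15 t=20 v=5: DROP (t<31-0); WM=32
i=16 t=32 v=7: → [24,36); WM=32
i=17 t=26 v=9: DROP (t<32-0); WM=32
i=18 t=34 v=7: → [24,36); WM=32
i=19 t=34 v=8: → [24,36); WM=33
i=20 t=35 v=4: → [24,36); WM=33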